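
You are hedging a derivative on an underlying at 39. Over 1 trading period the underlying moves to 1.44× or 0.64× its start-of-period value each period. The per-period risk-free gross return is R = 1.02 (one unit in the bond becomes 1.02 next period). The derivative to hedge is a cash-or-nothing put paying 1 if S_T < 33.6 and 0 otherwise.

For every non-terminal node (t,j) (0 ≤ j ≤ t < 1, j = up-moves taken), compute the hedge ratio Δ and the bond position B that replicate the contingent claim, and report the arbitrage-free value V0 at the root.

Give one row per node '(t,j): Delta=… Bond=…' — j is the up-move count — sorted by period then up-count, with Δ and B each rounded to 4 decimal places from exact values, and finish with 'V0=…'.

(0,0): Delta=-0.0321 Bond=1.7647
V0=0.5147

Risk-neutral probability p* = (R−d)/(u−d) = (1.02−0.64)/(1.44−0.64) = 0.4750.
Payoff layer (t=1): V(1,0)=1.0000, V(1,1)=0.0000
Node (0,0) S=39.0000: V=(p*·0.0000+(1−p*)·1.0000)/1.02=0.5147; Δ=(0.0000−1.0000)/(56.1600−24.9600)=-0.0321; B=V−Δ·S=1.7647
The time-0 hedge costs 0.5147, which is the no-arbitrage price.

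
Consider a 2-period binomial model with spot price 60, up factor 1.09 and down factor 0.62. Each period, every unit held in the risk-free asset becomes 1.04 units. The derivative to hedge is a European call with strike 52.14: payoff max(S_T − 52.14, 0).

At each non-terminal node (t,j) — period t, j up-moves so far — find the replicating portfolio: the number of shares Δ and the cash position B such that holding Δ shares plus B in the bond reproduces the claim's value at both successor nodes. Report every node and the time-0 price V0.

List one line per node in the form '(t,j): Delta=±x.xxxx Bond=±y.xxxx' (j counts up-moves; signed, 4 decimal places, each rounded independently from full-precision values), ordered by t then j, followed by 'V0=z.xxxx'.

(0,0): Delta=0.5834 Bond=-20.8668
(1,0): Delta=0.0000 Bond=0.0000
(1,1): Delta=0.6229 Bond=-24.2850
V0=14.1356

Under the risk-neutral measure, an up-move has probability p* = (R−d)/(u−d) = 0.8936 and values discount at R = 1.04.
Payoff layer (t=2): V(2,0)=0.0000, V(2,1)=0.0000, V(2,2)=19.1460
  t=1,j=0: stock 37.2000 → up 40.5480 (V=0.0000), down 23.0640 (V=0.0000). Price 0.0000; hedge Δ=0.0000, bond B=0.0000.
  t=1,j=1: stock 65.4000 → up 71.2860 (V=19.1460), down 40.5480 (V=0.0000). Price 16.4511; hedge Δ=0.6229, bond B=-24.2850.
  t=0,j=0: stock 60.0000 → up 65.4000 (V=16.4511), down 37.2000 (V=0.0000). Price 14.1356; hedge Δ=0.5834, bond B=-20.8668.
The time-0 hedge costs 14.1356, which is the no-arbitrage price.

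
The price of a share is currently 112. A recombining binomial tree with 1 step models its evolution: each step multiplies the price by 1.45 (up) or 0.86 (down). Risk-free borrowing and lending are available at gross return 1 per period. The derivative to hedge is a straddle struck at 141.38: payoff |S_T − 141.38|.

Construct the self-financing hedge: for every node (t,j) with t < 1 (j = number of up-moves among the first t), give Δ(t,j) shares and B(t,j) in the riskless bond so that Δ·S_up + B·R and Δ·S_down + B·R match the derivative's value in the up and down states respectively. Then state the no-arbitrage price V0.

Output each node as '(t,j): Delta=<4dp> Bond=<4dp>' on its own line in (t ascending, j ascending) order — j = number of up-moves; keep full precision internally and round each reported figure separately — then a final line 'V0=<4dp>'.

(0,0): Delta=-0.3638 Bond=80.1014
V0=39.3556

Under the risk-neutral measure, an up-move has probability p* = (R−d)/(u−d) = 0.2373 and values discount at R = 1.
Terminal values V(1,·): V(1,0)=45.0600, V(1,1)=21.0200
(0,0): S=112.0000. Δ = (V_up−V_dn)/(S_up−S_dn) = (21.0200−45.0600)/(162.4000−96.3200) = -0.3638. V = [p*·21.0200 + (1−p*)·45.0600]/1 = 39.3556. B = V − Δ·S = 80.1014.
Check: Δ(0,0)·S0 + B(0,0) = 39.3556 = V0.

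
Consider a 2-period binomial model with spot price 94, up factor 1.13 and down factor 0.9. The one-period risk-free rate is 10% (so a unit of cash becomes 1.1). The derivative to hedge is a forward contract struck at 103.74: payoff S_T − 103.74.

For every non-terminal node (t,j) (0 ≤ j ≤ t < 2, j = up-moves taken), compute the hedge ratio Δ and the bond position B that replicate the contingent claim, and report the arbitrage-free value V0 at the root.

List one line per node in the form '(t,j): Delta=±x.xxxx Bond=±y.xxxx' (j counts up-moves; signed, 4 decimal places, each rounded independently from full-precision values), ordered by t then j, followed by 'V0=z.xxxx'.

(0,0): Delta=1.0000 Bond=-85.7355
(1,0): Delta=1.0000 Bond=-94.3091
(1,1): Delta=1.0000 Bond=-94.3091
V0=8.2645

Since d<R<u, set p* = (R−d)/(u−d) = 0.8696; price each node as the discounted p*-expectation of its children.
Terminal values V(2,·): V(2,0)=-27.6000, V(2,1)=-8.1420, V(2,2)=16.2886
  t=1,j=0: stock 84.6000 → up 95.5980 (V=-8.1420), down 76.1400 (V=-27.6000). Price -9.7091; hedge Δ=1.0000, bond B=-94.3091.
  t=1,j=1: stock 106.2200 → up 120.0286 (V=16.2886), down 95.5980 (V=-8.1420). Price 11.9109; hedge Δ=1.0000, bond B=-94.3091.
  t=0,j=0: stock 94.0000 → up 106.2200 (V=11.9109), down 84.6000 (V=-9.7091). Price 8.2645; hedge Δ=1.0000, bond B=-85.7355.
Check: Δ(0,0)·S0 + B(0,0) = 8.2645 = V0.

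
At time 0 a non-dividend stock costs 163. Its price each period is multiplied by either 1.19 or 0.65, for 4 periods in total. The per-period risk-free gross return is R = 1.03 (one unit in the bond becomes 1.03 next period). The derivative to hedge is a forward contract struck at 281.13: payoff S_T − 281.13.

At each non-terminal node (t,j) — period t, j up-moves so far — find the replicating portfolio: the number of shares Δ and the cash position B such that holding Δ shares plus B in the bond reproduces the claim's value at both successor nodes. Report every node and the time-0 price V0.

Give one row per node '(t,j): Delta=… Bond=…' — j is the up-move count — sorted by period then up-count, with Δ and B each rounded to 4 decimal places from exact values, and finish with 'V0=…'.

Risk-neutral probability p* = (R−d)/(u−d) = (1.03−0.65)/(1.19−0.65) = 0.7037.
Payoff layer (t=4): V(4,0)=-252.0335, V(4,1)=-227.8610, V(4,2)=-183.6067, V(4,3)=-102.5874, V(4,4)=45.7403
(3,0): S=44.7639. Δ = (V_up−V_dn)/(S_up−S_dn) = (-227.8610−-252.0335)/(53.2690−29.0965) = 1.0000. V = [p*·-227.8610 + (1−p*)·-252.0335]/1.03 = -228.1779. B = V − Δ·S = -272.9417.
(3,1): S=81.9523. Δ = (V_up−V_dn)/(S_up−S_dn) = (-183.6067−-227.8610)/(97.5233−53.2690) = 1.0000. V = [p*·-183.6067 + (1−p*)·-227.8610]/1.03 = -190.9894. B = V − Δ·S = -272.9417.
(3,2): S=150.0358. Δ = (V_up−V_dn)/(S_up−S_dn) = (-102.5874−-183.6067)/(178.5426−97.5233) = 1.0000. V = [p*·-102.5874 + (1−p*)·-183.6067]/1.03 = -122.9060. B = V − Δ·S = -272.9417.
(3,3): S=274.6809. Δ = (V_up−V_dn)/(S_up−S_dn) = (45.7403−-102.5874)/(326.8703−178.5426) = 1.0000. V = [p*·45.7403 + (1−p*)·-102.5874]/1.03 = 1.7392. B = V − Δ·S = -272.9417.
(2,0): S=68.8675. Δ = (V_up−V_dn)/(S_up−S_dn) = (-190.9894−-228.1779)/(81.9523−44.7639) = 1.0000. V = [p*·-190.9894 + (1−p*)·-228.1779]/1.03 = -196.1245. B = V − Δ·S = -264.9920.
(2,1): S=126.0805. Δ = (V_up−V_dn)/(S_up−S_dn) = (-122.9060−-190.9894)/(150.0358−81.9523) = 1.0000. V = [p*·-122.9060 + (1−p*)·-190.9894]/1.03 = -138.9115. B = V − Δ·S = -264.9920.
(2,2): S=230.8243. Δ = (V_up−V_dn)/(S_up−S_dn) = (1.7392−-122.9060)/(274.6809−150.0358) = 1.0000. V = [p*·1.7392 + (1−p*)·-122.9060]/1.03 = -34.1677. B = V − Δ·S = -264.9920.
(1,0): S=105.9500. Δ = (V_up−V_dn)/(S_up−S_dn) = (-138.9115−-196.1245)/(126.0805−68.8675) = 1.0000. V = [p*·-138.9115 + (1−p*)·-196.1245]/1.03 = -151.3238. B = V − Δ·S = -257.2738.
(1,1): S=193.9700. Δ = (V_up−V_dn)/(S_up−S_dn) = (-34.1677−-138.9115)/(230.8243−126.0805) = 1.0000. V = [p*·-34.1677 + (1−p*)·-138.9115]/1.03 = -63.3038. B = V − Δ·S = -257.2738.
(0,0): S=163.0000. Δ = (V_up−V_dn)/(S_up−S_dn) = (-63.3038−-151.3238)/(193.9700−105.9500) = 1.0000. V = [p*·-63.3038 + (1−p*)·-151.3238]/1.03 = -86.7804. B = V − Δ·S = -249.7804.
Each (Δ,B) replicates both successor values, so the strategy is self-financing and V0 is arbitrage-free.

(0,0): Delta=1.0000 Bond=-249.7804
(1,0): Delta=1.0000 Bond=-257.2738
(1,1): Delta=1.0000 Bond=-257.2738
(2,0): Delta=1.0000 Bond=-264.9920
(2,1): Delta=1.0000 Bond=-264.9920
(2,2): Delta=1.0000 Bond=-264.9920
(3,0): Delta=1.0000 Bond=-272.9417
(3,1): Delta=1.0000 Bond=-272.9417
(3,2): Delta=1.0000 Bond=-272.9417
(3,3): Delta=1.0000 Bond=-272.9417
V0=-86.7804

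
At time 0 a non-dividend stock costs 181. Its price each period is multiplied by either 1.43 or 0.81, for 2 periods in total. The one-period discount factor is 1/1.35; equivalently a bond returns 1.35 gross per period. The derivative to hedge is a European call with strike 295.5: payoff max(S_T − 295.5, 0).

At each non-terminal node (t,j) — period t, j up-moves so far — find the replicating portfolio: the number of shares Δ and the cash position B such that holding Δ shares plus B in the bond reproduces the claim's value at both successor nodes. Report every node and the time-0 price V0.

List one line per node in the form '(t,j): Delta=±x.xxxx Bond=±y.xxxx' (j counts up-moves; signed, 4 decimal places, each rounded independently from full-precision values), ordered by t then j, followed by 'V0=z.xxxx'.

(0,0): Delta=0.4290 Bond=-46.5933
(1,0): Delta=0.0000 Bond=0.0000
(1,1): Delta=0.4650 Bond=-72.2196
V0=31.0622

Risk-neutral probability p* = (R−d)/(u−d) = (1.35−0.81)/(1.43−0.81) = 0.8710.
Terminal values V(2,·): V(2,0)=0.0000, V(2,1)=0.0000, V(2,2)=74.6269
Node (1,0) S=146.6100: V=(p*·0.0000+(1−p*)·0.0000)/1.35=0.0000; Δ=(0.0000−0.0000)/(209.6523−118.7541)=0.0000; B=V−Δ·S=0.0000
Node (1,1) S=258.8300: V=(p*·74.6269+(1−p*)·0.0000)/1.35=48.1464; Δ=(74.6269−0.0000)/(370.1269−209.6523)=0.4650; B=V−Δ·S=-72.2196
Node (0,0) S=181.0000: V=(p*·48.1464+(1−p*)·0.0000)/1.35=31.0622; Δ=(48.1464−0.0000)/(258.8300−146.6100)=0.4290; B=V−Δ·S=-46.5933
Self-financing check: at every node Δ·S+B equals the discounted successor values.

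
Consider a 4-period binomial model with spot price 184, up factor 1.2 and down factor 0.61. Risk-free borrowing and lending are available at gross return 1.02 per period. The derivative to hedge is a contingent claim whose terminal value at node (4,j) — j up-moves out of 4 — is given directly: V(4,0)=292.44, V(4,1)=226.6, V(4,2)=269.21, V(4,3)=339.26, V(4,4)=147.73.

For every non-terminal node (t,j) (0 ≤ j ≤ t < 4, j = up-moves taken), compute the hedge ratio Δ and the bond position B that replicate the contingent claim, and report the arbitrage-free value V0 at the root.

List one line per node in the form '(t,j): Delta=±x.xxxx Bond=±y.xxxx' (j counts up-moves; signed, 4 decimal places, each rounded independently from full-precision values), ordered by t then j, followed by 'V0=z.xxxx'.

The replicating-portfolio and risk-neutral prices coincide; use p* = (1.02−0.61)/(1.2−0.61) = 0.6949 for the latter.
Payoff layer (t=4): V(4,0)=292.4400, V(4,1)=226.6000, V(4,2)=269.2100, V(4,3)=339.2600, V(4,4)=147.7300
Node (3,0) S=41.7645: V=(p*·226.6000+(1−p*)·292.4400)/1.02=241.8498; Δ=(226.6000−292.4400)/(50.1174−25.4763)=-2.6720; B=V−Δ·S=353.4430
Node (3,1) S=82.1597: V=(p*·269.2100+(1−p*)·226.6000)/1.02=251.1866; Δ=(269.2100−226.6000)/(98.5916−50.1174)=0.8790; B=V−Δ·S=178.9663
Node (3,2) S=161.6256: V=(p*·339.2600+(1−p*)·269.2100)/1.02=311.6557; Δ=(339.2600−269.2100)/(193.9507−98.5916)=0.7346; B=V−Δ·S=192.9269
Node (3,3) S=317.9520: V=(p*·147.7300+(1−p*)·339.2600)/1.02=202.1205; Δ=(147.7300−339.2600)/(381.5424−193.9507)=-1.0210; B=V−Δ·S=526.7476
Node (2,0) S=68.4664: V=(p*·251.1866+(1−p*)·241.8498)/1.02=243.4687; Δ=(251.1866−241.8498)/(82.1597−41.7645)=0.2311; B=V−Δ·S=227.6436
Node (2,1) S=134.6880: V=(p*·311.6557+(1−p*)·251.1866)/1.02=287.4583; Δ=(311.6557−251.1866)/(161.6256−82.1597)=0.7609; B=V−Δ·S=184.9683
Node (2,2) S=264.9600: V=(p*·202.1205+(1−p*)·311.6557)/1.02=230.9196; Δ=(202.1205−311.6557)/(317.9520−161.6256)=-0.7007; B=V−Δ·S=416.5725
Node (1,0) S=112.2400: V=(p*·287.4583+(1−p*)·243.4687)/1.02=268.6645; Δ=(287.4583−243.4687)/(134.6880−68.4664)=0.6643; B=V−Δ·S=194.1058
Node (1,1) S=220.8000: V=(p*·230.9196+(1−p*)·287.4583)/1.02=243.3027; Δ=(230.9196−287.4583)/(264.9600−134.6880)=-0.4340; B=V−Δ·S=339.1310
Node (0,0) S=184.0000: V=(p*·243.3027+(1−p*)·268.6645)/1.02=246.1178; Δ=(243.3027−268.6645)/(220.8000−112.2400)=-0.2336; B=V−Δ·S=289.1040
Root portfolio cost Δ·184+B reproduces V0=246.1178.

(0,0): Delta=-0.2336 Bond=289.1040
(1,0): Delta=0.6643 Bond=194.1058
(1,1): Delta=-0.4340 Bond=339.1310
(2,0): Delta=0.2311 Bond=227.6436
(2,1): Delta=0.7609 Bond=184.9683
(2,2): Delta=-0.7007 Bond=416.5725
(3,0): Delta=-2.6720 Bond=353.4430
(3,1): Delta=0.8790 Bond=178.9663
(3,2): Delta=0.7346 Bond=192.9269
(3,3): Delta=-1.0210 Bond=526.7476
V0=246.1178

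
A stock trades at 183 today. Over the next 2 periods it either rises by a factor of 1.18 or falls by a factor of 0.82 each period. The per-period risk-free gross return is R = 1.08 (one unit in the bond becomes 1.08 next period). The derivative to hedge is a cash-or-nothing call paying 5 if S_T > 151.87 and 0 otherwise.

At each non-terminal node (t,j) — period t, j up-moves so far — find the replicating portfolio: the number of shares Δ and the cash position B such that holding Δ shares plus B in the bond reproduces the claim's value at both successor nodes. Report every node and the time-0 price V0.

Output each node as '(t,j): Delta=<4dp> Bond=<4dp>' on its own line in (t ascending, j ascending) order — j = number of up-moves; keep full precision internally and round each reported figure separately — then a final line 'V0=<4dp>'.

(0,0): Delta=0.0195 Bond=0.3837
(1,0): Delta=0.0926 Bond=-10.5453
(1,1): Delta=0.0000 Bond=4.6296
V0=3.9559

Under the risk-neutral measure, an up-move has probability p* = (R−d)/(u−d) = 0.7222 and values discount at R = 1.08.
Terminal payoffs: V(2,0)=0.0000, V(2,1)=5.0000, V(2,2)=5.0000
Node (1,0) S=150.0600: V=(p*·5.0000+(1−p*)·0.0000)/1.08=3.3436; Δ=(5.0000−0.0000)/(177.0708−123.0492)=0.0926; B=V−Δ·S=-10.5453
Node (1,1) S=215.9400: V=(p*·5.0000+(1−p*)·5.0000)/1.08=4.6296; Δ=(5.0000−5.0000)/(254.8092−177.0708)=0.0000; B=V−Δ·S=4.6296
Node (0,0) S=183.0000: V=(p*·4.6296+(1−p*)·3.3436)/1.08=3.9559; Δ=(4.6296−3.3436)/(215.9400−150.0600)=0.0195; B=V−Δ·S=0.3837
Each (Δ,B) replicates both successor values, so the strategy is self-financing and V0 is arbitrage-free.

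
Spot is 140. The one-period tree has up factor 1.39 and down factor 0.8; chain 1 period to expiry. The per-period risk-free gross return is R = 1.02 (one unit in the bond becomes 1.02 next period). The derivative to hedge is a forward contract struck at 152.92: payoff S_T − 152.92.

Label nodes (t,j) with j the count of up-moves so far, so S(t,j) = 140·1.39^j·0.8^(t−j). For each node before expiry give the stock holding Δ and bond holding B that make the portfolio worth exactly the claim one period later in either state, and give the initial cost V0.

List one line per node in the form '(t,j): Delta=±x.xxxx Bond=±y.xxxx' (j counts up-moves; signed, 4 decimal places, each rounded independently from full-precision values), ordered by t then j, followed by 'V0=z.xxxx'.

Since d<R<u, set p* = (R−d)/(u−d) = 0.3729; price each node as the discounted p*-expectation of its children.
Terminal values V(1,·): V(1,0)=-40.9200, V(1,1)=41.6800
Node (0,0) S=140.0000: V=(p*·41.6800+(1−p*)·-40.9200)/1.02=-9.9216; Δ=(41.6800−-40.9200)/(194.6000−112.0000)=1.0000; B=V−Δ·S=-149.9216
The time-0 hedge costs -9.9216, which is the no-arbitrage price.

(0,0): Delta=1.0000 Bond=-149.9216
V0=-9.9216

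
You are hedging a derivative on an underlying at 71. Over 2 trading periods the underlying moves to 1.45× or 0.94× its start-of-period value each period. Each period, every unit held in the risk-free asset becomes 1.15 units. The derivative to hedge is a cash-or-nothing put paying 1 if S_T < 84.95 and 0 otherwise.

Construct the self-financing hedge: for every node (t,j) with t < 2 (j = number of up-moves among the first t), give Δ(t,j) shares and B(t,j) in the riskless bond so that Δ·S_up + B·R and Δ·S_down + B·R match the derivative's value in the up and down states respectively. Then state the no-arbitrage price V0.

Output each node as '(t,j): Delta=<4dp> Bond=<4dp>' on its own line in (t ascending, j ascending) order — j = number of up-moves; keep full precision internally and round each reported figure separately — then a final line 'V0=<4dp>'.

(0,0): Delta=-0.0141 Bond=1.2646
(1,0): Delta=-0.0294 Bond=2.4723
(1,1): Delta=0.0000 Bond=0.0000
V0=0.2616

Since d<R<u, set p* = (R−d)/(u−d) = 0.4118; price each node as the discounted p*-expectation of its children.
Payoff layer (t=2): V(2,0)=1.0000, V(2,1)=0.0000, V(2,2)=0.0000
Node (1,0) S=66.7400: V=(p*·0.0000+(1−p*)·1.0000)/1.15=0.5115; Δ=(0.0000−1.0000)/(96.7730−62.7356)=-0.0294; B=V−Δ·S=2.4723
Node (1,1) S=102.9500: V=(p*·0.0000+(1−p*)·0.0000)/1.15=0.0000; Δ=(0.0000−0.0000)/(149.2775−96.7730)=0.0000; B=V−Δ·S=0.0000
Node (0,0) S=71.0000: V=(p*·0.0000+(1−p*)·0.5115)/1.15=0.2616; Δ=(0.0000−0.5115)/(102.9500−66.7400)=-0.0141; B=V−Δ·S=1.2646
The time-0 hedge costs 0.2616, which is the no-arbitrage price.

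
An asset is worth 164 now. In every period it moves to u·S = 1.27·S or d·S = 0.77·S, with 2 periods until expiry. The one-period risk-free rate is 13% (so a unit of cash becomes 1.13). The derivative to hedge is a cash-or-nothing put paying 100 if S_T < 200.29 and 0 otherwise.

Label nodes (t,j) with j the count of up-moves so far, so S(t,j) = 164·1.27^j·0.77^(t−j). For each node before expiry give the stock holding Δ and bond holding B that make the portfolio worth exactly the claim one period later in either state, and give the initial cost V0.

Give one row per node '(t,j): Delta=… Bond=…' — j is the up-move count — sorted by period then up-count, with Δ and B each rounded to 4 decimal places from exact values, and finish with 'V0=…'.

(0,0): Delta=-0.7770 Bond=165.1500
(1,0): Delta=0.0000 Bond=88.4956
(1,1): Delta=-0.9602 Bond=224.7788
V0=37.7163

Under the risk-neutral measure, an up-move has probability p* = (R−d)/(u−d) = 0.7200 and values discount at R = 1.13.
Terminal values V(2,·): V(2,0)=100.0000, V(2,1)=100.0000, V(2,2)=0.0000
Node (1,0) S=126.2800: V=(p*·100.0000+(1−p*)·100.0000)/1.13=88.4956; Δ=(100.0000−100.0000)/(160.3756−97.2356)=0.0000; B=V−Δ·S=88.4956
Node (1,1) S=208.2800: V=(p*·0.0000+(1−p*)·100.0000)/1.13=24.7788; Δ=(0.0000−100.0000)/(264.5156−160.3756)=-0.9602; B=V−Δ·S=224.7788
Node (0,0) S=164.0000: V=(p*·24.7788+(1−p*)·88.4956)/1.13=37.7163; Δ=(24.7788−88.4956)/(208.2800−126.2800)=-0.7770; B=V−Δ·S=165.1500
The time-0 hedge costs 37.7163, which is the no-arbitrage price.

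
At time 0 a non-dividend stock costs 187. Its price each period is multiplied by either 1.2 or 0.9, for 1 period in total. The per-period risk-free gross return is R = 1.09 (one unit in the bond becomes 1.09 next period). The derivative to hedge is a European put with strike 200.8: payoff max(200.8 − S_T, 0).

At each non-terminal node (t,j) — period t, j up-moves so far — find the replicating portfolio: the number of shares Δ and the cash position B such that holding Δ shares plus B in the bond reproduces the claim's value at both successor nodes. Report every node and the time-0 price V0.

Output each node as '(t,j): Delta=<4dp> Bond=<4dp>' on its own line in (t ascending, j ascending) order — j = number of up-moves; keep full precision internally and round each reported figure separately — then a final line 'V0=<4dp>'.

(0,0): Delta=-0.5793 Bond=119.2661
V0=10.9327

Risk-neutral probability p* = (R−d)/(u−d) = (1.09−0.9)/(1.2−0.9) = 0.6333.
Payoff layer (t=1): V(1,0)=32.5000, V(1,1)=0.0000
(0,0): S=187.0000. Δ = (V_up−V_dn)/(S_up−S_dn) = (0.0000−32.5000)/(224.4000−168.3000) = -0.5793. V = [p*·0.0000 + (1−p*)·32.5000]/1.09 = 10.9327. B = V − Δ·S = 119.2661.
Root portfolio cost Δ·187+B reproduces V0=10.9327.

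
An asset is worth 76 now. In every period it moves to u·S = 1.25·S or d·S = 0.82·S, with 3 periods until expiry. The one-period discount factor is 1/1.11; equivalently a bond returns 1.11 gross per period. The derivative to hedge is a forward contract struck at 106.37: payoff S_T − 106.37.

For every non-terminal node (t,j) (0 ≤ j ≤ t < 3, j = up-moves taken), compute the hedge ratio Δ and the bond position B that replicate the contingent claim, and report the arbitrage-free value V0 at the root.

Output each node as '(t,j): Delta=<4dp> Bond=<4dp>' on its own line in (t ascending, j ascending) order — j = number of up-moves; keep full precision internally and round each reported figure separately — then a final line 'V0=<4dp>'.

No-arbitrage ⇒ martingale measure with p* = (R−d)/(u−d) = 0.6744.
Payoff layer (t=3): V(3,0)=-64.4660, V(3,1)=-42.4920, V(3,2)=-8.9950, V(3,3)=42.0675
Node (2,0) S=51.1024: V=(p*·-42.4920+(1−p*)·-64.4660)/1.11=-44.7264; Δ=(-42.4920−-64.4660)/(63.8780−41.9040)=1.0000; B=V−Δ·S=-95.8288
Node (2,1) S=77.9000: V=(p*·-8.9950+(1−p*)·-42.4920)/1.11=-17.9288; Δ=(-8.9950−-42.4920)/(97.3750−63.8780)=1.0000; B=V−Δ·S=-95.8288
Node (2,2) S=118.7500: V=(p*·42.0675+(1−p*)·-8.9950)/1.11=22.9212; Δ=(42.0675−-8.9950)/(148.4375−97.3750)=1.0000; B=V−Δ·S=-95.8288
Node (1,0) S=62.3200: V=(p*·-17.9288+(1−p*)·-44.7264)/1.11=-24.0123; Δ=(-17.9288−-44.7264)/(77.9000−51.1024)=1.0000; B=V−Δ·S=-86.3323
Node (1,1) S=95.0000: V=(p*·22.9212+(1−p*)·-17.9288)/1.11=8.6677; Δ=(22.9212−-17.9288)/(118.7500−77.9000)=1.0000; B=V−Δ·S=-86.3323
Node (0,0) S=76.0000: V=(p*·8.6677+(1−p*)·-24.0123)/1.11=-1.7768; Δ=(8.6677−-24.0123)/(95.0000−62.3200)=1.0000; B=V−Δ·S=-77.7768
Self-financing check: at every node Δ·S+B equals the discounted successor values.

(0,0): Delta=1.0000 Bond=-77.7768
(1,0): Delta=1.0000 Bond=-86.3323
(1,1): Delta=1.0000 Bond=-86.3323
(2,0): Delta=1.0000 Bond=-95.8288
(2,1): Delta=1.0000 Bond=-95.8288
(2,2): Delta=1.0000 Bond=-95.8288
V0=-1.7768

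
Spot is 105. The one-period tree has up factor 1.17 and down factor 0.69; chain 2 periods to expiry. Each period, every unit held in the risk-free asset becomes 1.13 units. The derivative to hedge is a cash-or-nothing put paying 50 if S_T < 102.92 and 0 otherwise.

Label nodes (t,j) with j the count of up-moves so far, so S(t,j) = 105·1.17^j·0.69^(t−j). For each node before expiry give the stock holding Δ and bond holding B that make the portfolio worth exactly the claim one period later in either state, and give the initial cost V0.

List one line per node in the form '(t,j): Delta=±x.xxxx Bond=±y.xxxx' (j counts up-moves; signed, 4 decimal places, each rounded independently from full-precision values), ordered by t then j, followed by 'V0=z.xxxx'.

(0,0): Delta=-0.8048 Bond=90.7553
(1,0): Delta=0.0000 Bond=44.2478
(1,1): Delta=-0.8479 Bond=107.8540
V0=6.2543

Under the risk-neutral measure, an up-move has probability p* = (R−d)/(u−d) = 0.9167 and values discount at R = 1.13.
Terminal values V(2,·): V(2,0)=50.0000, V(2,1)=50.0000, V(2,2)=0.0000
Node (1,0) S=72.4500: V=(p*·50.0000+(1−p*)·50.0000)/1.13=44.2478; Δ=(50.0000−50.0000)/(84.7665−49.9905)=0.0000; B=V−Δ·S=44.2478
Node (1,1) S=122.8500: V=(p*·0.0000+(1−p*)·50.0000)/1.13=3.6873; Δ=(0.0000−50.0000)/(143.7345−84.7665)=-0.8479; B=V−Δ·S=107.8540
Node (0,0) S=105.0000: V=(p*·3.6873+(1−p*)·44.2478)/1.13=6.2543; Δ=(3.6873−44.2478)/(122.8500−72.4500)=-0.8048; B=V−Δ·S=90.7553
Check: Δ(0,0)·S0 + B(0,0) = 6.2543 = V0.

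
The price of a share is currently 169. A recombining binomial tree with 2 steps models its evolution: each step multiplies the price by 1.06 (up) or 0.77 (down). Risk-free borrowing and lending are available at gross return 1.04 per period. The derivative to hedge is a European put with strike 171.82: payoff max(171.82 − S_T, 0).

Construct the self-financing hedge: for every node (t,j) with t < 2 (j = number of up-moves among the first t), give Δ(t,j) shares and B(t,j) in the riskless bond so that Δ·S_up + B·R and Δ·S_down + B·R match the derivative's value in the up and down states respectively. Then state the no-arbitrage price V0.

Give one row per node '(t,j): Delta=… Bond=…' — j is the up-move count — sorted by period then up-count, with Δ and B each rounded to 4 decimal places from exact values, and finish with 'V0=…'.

Risk-neutral probability p* = (R−d)/(u−d) = (1.04−0.77)/(1.06−0.77) = 0.9310.
Payoff layer (t=2): V(2,0)=71.6199, V(2,1)=33.8822, V(2,2)=0.0000
  t=1,j=0: stock 130.1300 → up 137.9378 (V=33.8822), down 100.2001 (V=71.6199). Price 35.0815; hedge Δ=-1.0000, bond B=165.2115.
  t=1,j=1: stock 179.1400 → up 189.8884 (V=0.0000), down 137.9378 (V=33.8822). Price 2.2468; hedge Δ=-0.6522, bond B=119.0820.
  t=0,j=0: stock 169.0000 → up 179.1400 (V=2.2468), down 130.1300 (V=35.0815). Price 4.3378; hedge Δ=-0.6700, bond B=117.5609.
Check: Δ(0,0)·S0 + B(0,0) = 4.3378 = V0.

(0,0): Delta=-0.6700 Bond=117.5609
(1,0): Delta=-1.0000 Bond=165.2115
(1,1): Delta=-0.6522 Bond=119.0820
V0=4.3378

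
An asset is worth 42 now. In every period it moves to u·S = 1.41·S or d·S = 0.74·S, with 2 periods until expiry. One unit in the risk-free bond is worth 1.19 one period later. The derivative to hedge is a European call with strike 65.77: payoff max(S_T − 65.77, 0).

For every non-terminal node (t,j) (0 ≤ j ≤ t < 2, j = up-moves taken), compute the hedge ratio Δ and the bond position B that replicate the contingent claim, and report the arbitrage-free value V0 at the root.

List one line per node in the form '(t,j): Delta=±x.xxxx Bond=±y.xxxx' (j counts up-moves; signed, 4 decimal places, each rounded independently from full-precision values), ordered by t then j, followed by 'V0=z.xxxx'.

Risk-neutral probability p* = (R−d)/(u−d) = (1.19−0.74)/(1.41−0.74) = 0.6716.
Terminal payoffs: V(2,0)=0.0000, V(2,1)=0.0000, V(2,2)=17.7302
  t=1,j=0: stock 31.0800 → up 43.8228 (V=0.0000), down 22.9992 (V=0.0000). Price 0.0000; hedge Δ=0.0000, bond B=0.0000.
  t=1,j=1: stock 59.2200 → up 83.5002 (V=17.7302), down 43.8228 (V=0.0000). Price 10.0070; hedge Δ=0.4469, bond B=-16.4560.
  t=0,j=0: stock 42.0000 → up 59.2200 (V=10.0070), down 31.0800 (V=0.0000). Price 5.6480; hedge Δ=0.3556, bond B=-9.2878.
Root portfolio cost Δ·42+B reproduces V0=5.6480.

(0,0): Delta=0.3556 Bond=-9.2878
(1,0): Delta=0.0000 Bond=0.0000
(1,1): Delta=0.4469 Bond=-16.4560
V0=5.6480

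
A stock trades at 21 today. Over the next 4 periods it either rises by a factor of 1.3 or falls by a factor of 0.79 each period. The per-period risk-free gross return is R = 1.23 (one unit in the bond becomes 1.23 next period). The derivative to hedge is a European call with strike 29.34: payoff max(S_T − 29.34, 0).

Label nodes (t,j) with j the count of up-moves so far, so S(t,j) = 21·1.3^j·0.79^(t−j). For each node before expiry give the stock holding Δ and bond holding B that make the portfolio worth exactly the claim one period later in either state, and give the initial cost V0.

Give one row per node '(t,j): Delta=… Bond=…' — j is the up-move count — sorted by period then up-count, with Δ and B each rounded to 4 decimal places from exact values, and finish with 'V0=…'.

(0,0): Delta=0.8675 Bond=-9.7060
(1,0): Delta=0.4133 Bond=-4.4042
(1,1): Delta=0.9114 Bond=-13.1371
(2,0): Delta=0.0000 Bond=0.0000
(2,1): Delta=0.4533 Bond=-6.2790
(2,2): Delta=0.9557 Bond=-17.7303
(3,0): Delta=0.0000 Bond=0.0000
(3,1): Delta=0.0000 Bond=0.0000
(3,2): Delta=0.4971 Bond=-8.9519
(3,3): Delta=1.0000 Bond=-23.8537
V0=8.5109

Risk-neutral probability p* = (R−d)/(u−d) = (1.23−0.79)/(1.3−0.79) = 0.8627.
Terminal payoffs: V(4,0)=0.0000, V(4,1)=0.0000, V(4,2)=0.0000, V(4,3)=7.1082, V(4,4)=30.6381
(3,0): S=10.3538. Δ = (V_up−V_dn)/(S_up−S_dn) = (0.0000−0.0000)/(13.4600−8.1795) = 0.0000. V = [p*·0.0000 + (1−p*)·0.0000]/1.23 = 0.0000. B = V − Δ·S = 0.0000.
(3,1): S=17.0379. Δ = (V_up−V_dn)/(S_up−S_dn) = (0.0000−0.0000)/(22.1493−13.4600) = 0.0000. V = [p*·0.0000 + (1−p*)·0.0000]/1.23 = 0.0000. B = V − Δ·S = 0.0000.
(3,2): S=28.0371. Δ = (V_up−V_dn)/(S_up−S_dn) = (7.1082−0.0000)/(36.4482−22.1493) = 0.4971. V = [p*·7.1082 + (1−p*)·0.0000]/1.23 = 4.9858. B = V − Δ·S = -8.9519.
(3,3): S=46.1370. Δ = (V_up−V_dn)/(S_up−S_dn) = (30.6381−7.1082)/(59.9781−36.4482) = 1.0000. V = [p*·30.6381 + (1−p*)·7.1082]/1.23 = 22.2833. B = V − Δ·S = -23.8537.
(2,0): S=13.1061. Δ = (V_up−V_dn)/(S_up−S_dn) = (0.0000−0.0000)/(17.0379−10.3538) = 0.0000. V = [p*·0.0000 + (1−p*)·0.0000]/1.23 = 0.0000. B = V − Δ·S = 0.0000.
(2,1): S=21.5670. Δ = (V_up−V_dn)/(S_up−S_dn) = (4.9858−0.0000)/(28.0371−17.0379) = 0.4533. V = [p*·4.9858 + (1−p*)·0.0000]/1.23 = 3.4972. B = V − Δ·S = -6.2790.
(2,2): S=35.4900. Δ = (V_up−V_dn)/(S_up−S_dn) = (22.2833−4.9858)/(46.1370−28.0371) = 0.9557. V = [p*·22.2833 + (1−p*)·4.9858]/1.23 = 16.1863. B = V − Δ·S = -17.7303.
(1,0): S=16.5900. Δ = (V_up−V_dn)/(S_up−S_dn) = (3.4972−0.0000)/(21.5670−13.1061) = 0.4133. V = [p*·3.4972 + (1−p*)·0.0000]/1.23 = 2.4530. B = V − Δ·S = -4.4042.
(1,1): S=27.3000. Δ = (V_up−V_dn)/(S_up−S_dn) = (16.1863−3.4972)/(35.4900−21.5670) = 0.9114. V = [p*·16.1863 + (1−p*)·3.4972]/1.23 = 11.7436. B = V − Δ·S = -13.1371.
(0,0): S=21.0000. Δ = (V_up−V_dn)/(S_up−S_dn) = (11.7436−2.4530)/(27.3000−16.5900) = 0.8675. V = [p*·11.7436 + (1−p*)·2.4530]/1.23 = 8.5109. B = V − Δ·S = -9.7060.
Check: Δ(0,0)·S0 + B(0,0) = 8.5109 = V0.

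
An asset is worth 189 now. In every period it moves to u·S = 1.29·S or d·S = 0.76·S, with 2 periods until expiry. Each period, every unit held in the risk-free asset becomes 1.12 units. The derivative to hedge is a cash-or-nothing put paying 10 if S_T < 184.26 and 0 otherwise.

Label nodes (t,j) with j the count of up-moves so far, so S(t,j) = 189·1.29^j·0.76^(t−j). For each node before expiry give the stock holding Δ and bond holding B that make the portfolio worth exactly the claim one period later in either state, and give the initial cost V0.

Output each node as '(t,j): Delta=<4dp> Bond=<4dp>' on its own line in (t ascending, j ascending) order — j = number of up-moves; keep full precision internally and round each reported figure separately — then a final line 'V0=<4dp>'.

The replicating-portfolio and risk-neutral prices coincide; use p* = (1.12−0.76)/(1.29−0.76) = 0.6792 for the latter.
Terminal values V(2,·): V(2,0)=10.0000, V(2,1)=0.0000, V(2,2)=0.0000
Node (1,0) S=143.6400: V=(p*·0.0000+(1−p*)·10.0000)/1.12=2.8639; Δ=(0.0000−10.0000)/(185.2956−109.1664)=-0.1314; B=V−Δ·S=21.7318
Node (1,1) S=243.8100: V=(p*·0.0000+(1−p*)·0.0000)/1.12=0.0000; Δ=(0.0000−0.0000)/(314.5149−185.2956)=0.0000; B=V−Δ·S=0.0000
Node (0,0) S=189.0000: V=(p*·0.0000+(1−p*)·2.8639)/1.12=0.8202; Δ=(0.0000−2.8639)/(243.8100−143.6400)=-0.0286; B=V−Δ·S=6.2237
Root portfolio cost Δ·189+B reproduces V0=0.8202.

(0,0): Delta=-0.0286 Bond=6.2237
(1,0): Delta=-0.1314 Bond=21.7318
(1,1): Delta=0.0000 Bond=0.0000
V0=0.8202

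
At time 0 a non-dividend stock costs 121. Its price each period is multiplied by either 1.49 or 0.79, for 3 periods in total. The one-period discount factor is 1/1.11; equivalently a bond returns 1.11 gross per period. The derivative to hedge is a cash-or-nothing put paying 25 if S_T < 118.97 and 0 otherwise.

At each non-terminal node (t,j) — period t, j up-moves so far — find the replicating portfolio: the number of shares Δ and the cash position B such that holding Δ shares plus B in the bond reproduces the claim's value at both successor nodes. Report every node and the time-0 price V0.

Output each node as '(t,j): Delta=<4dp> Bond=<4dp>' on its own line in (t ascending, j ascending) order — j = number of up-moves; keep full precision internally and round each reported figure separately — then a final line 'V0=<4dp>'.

(0,0): Delta=-0.1189 Bond=24.6989
(1,0): Delta=-0.1539 Bond=30.7588
(1,1): Delta=-0.0969 Bond=23.4460
(2,0): Delta=0.0000 Bond=22.5225
(2,1): Delta=-0.2508 Bond=47.9408
(2,2): Delta=0.0000 Bond=0.0000
V0=10.3121

Since d<R<u, set p* = (R−d)/(u−d) = 0.4571; price each node as the discounted p*-expectation of its children.
Terminal values V(3,·): V(3,0)=25.0000, V(3,1)=25.0000, V(3,2)=0.0000, V(3,3)=0.0000
(2,0): S=75.5161. Δ = (V_up−V_dn)/(S_up−S_dn) = (25.0000−25.0000)/(112.5190−59.6577) = 0.0000. V = [p*·25.0000 + (1−p*)·25.0000]/1.11 = 22.5225. B = V − Δ·S = 22.5225.
(2,1): S=142.4291. Δ = (V_up−V_dn)/(S_up−S_dn) = (0.0000−25.0000)/(212.2194−112.5190) = -0.2508. V = [p*·0.0000 + (1−p*)·25.0000]/1.11 = 12.2265. B = V − Δ·S = 47.9408.
(2,2): S=268.6321. Δ = (V_up−V_dn)/(S_up−S_dn) = (0.0000−0.0000)/(400.2618−212.2194) = 0.0000. V = [p*·0.0000 + (1−p*)·0.0000]/1.11 = 0.0000. B = V − Δ·S = 0.0000.
(1,0): S=95.5900. Δ = (V_up−V_dn)/(S_up−S_dn) = (12.2265−22.5225)/(142.4291−75.5161) = -0.1539. V = [p*·12.2265 + (1−p*)·22.5225]/1.11 = 16.0502. B = V − Δ·S = 30.7588.
(1,1): S=180.2900. Δ = (V_up−V_dn)/(S_up−S_dn) = (0.0000−12.2265)/(268.6321−142.4291) = -0.0969. V = [p*·0.0000 + (1−p*)·12.2265]/1.11 = 5.9795. B = V − Δ·S = 23.4460.
(0,0): S=121.0000. Δ = (V_up−V_dn)/(S_up−S_dn) = (5.9795−16.0502)/(180.2900−95.5900) = -0.1189. V = [p*·5.9795 + (1−p*)·16.0502]/1.11 = 10.3121. B = V − Δ·S = 24.6989.
The time-0 hedge costs 10.3121, which is the no-arbitrage price.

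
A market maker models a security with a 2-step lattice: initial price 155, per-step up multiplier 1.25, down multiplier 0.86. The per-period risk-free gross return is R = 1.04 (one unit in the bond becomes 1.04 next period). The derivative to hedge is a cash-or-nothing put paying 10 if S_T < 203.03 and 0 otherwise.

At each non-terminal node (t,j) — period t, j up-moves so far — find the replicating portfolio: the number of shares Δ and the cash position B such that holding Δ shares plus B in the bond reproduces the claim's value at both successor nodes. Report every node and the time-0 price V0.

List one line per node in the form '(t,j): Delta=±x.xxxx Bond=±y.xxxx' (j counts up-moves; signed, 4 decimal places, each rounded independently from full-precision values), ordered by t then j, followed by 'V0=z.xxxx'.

Risk-neutral probability p* = (R−d)/(u−d) = (1.04−0.86)/(1.25−0.86) = 0.4615.
Terminal payoffs: V(2,0)=10.0000, V(2,1)=10.0000, V(2,2)=0.0000
Node (1,0) S=133.3000: V=(p*·10.0000+(1−p*)·10.0000)/1.04=9.6154; Δ=(10.0000−10.0000)/(166.6250−114.6380)=0.0000; B=V−Δ·S=9.6154
Node (1,1) S=193.7500: V=(p*·0.0000+(1−p*)·10.0000)/1.04=5.1775; Δ=(0.0000−10.0000)/(242.1875−166.6250)=-0.1323; B=V−Δ·S=30.8185
Node (0,0) S=155.0000: V=(p*·5.1775+(1−p*)·9.6154)/1.04=7.2761; Δ=(5.1775−9.6154)/(193.7500−133.3000)=-0.0734; B=V−Δ·S=18.6552
Check: Δ(0,0)·S0 + B(0,0) = 7.2761 = V0.

(0,0): Delta=-0.0734 Bond=18.6552
(1,0): Delta=0.0000 Bond=9.6154
(1,1): Delta=-0.1323 Bond=30.8185
V0=7.2761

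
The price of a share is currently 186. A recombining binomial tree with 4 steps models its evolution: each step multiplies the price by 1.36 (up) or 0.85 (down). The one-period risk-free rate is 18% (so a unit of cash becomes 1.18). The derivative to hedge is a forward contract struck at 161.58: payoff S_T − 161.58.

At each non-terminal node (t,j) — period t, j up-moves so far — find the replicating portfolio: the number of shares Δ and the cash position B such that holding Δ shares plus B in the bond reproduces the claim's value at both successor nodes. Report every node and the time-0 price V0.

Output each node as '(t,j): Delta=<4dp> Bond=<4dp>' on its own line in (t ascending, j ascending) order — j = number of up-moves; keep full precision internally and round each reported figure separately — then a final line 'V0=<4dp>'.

(0,0): Delta=1.0000 Bond=-83.3412
(1,0): Delta=1.0000 Bond=-98.3426
(1,1): Delta=1.0000 Bond=-98.3426
(2,0): Delta=1.0000 Bond=-116.0442
(2,1): Delta=1.0000 Bond=-116.0442
(2,2): Delta=1.0000 Bond=-116.0442
(3,0): Delta=1.0000 Bond=-136.9322
(3,1): Delta=1.0000 Bond=-136.9322
(3,2): Delta=1.0000 Bond=-136.9322
(3,3): Delta=1.0000 Bond=-136.9322
V0=102.6588

Since d<R<u, set p* = (R−d)/(u−d) = 0.6471; price each node as the discounted p*-expectation of its children.
Payoff layer (t=4): V(4,0)=-64.4868, V(4,1)=-6.2309, V(4,2)=86.9785, V(4,3)=236.1136, V(4,4)=474.7297
(3,0): S=114.2272. Δ = (V_up−V_dn)/(S_up−S_dn) = (-6.2309−-64.4868)/(155.3491−97.0932) = 1.0000. V = [p*·-6.2309 + (1−p*)·-64.4868]/1.18 = -22.7050. B = V − Δ·S = -136.9322.
(3,1): S=182.7636. Δ = (V_up−V_dn)/(S_up−S_dn) = (86.9785−-6.2309)/(248.5585−155.3491) = 1.0000. V = [p*·86.9785 + (1−p*)·-6.2309]/1.18 = 45.8314. B = V − Δ·S = -136.9322.
(3,2): S=292.4218. Δ = (V_up−V_dn)/(S_up−S_dn) = (236.1136−86.9785)/(397.6936−248.5585) = 1.0000. V = [p*·236.1136 + (1−p*)·86.9785]/1.18 = 155.4896. B = V − Δ·S = -136.9322.
(3,3): S=467.8748. Δ = (V_up−V_dn)/(S_up−S_dn) = (474.7297−236.1136)/(636.3097−397.6936) = 1.0000. V = [p*·474.7297 + (1−p*)·236.1136]/1.18 = 330.9426. B = V − Δ·S = -136.9322.
(2,0): S=134.3850. Δ = (V_up−V_dn)/(S_up−S_dn) = (45.8314−-22.7050)/(182.7636−114.2272) = 1.0000. V = [p*·45.8314 + (1−p*)·-22.7050]/1.18 = 18.3408. B = V − Δ·S = -116.0442.
(2,1): S=215.0160. Δ = (V_up−V_dn)/(S_up−S_dn) = (155.4896−45.8314)/(292.4218−182.7636) = 1.0000. V = [p*·155.4896 + (1−p*)·45.8314]/1.18 = 98.9718. B = V − Δ·S = -116.0442.
(2,2): S=344.0256. Δ = (V_up−V_dn)/(S_up−S_dn) = (330.9426−155.4896)/(467.8748−292.4218) = 1.0000. V = [p*·330.9426 + (1−p*)·155.4896]/1.18 = 227.9814. B = V − Δ·S = -116.0442.
(1,0): S=158.1000. Δ = (V_up−V_dn)/(S_up−S_dn) = (98.9718−18.3408)/(215.0160−134.3850) = 1.0000. V = [p*·98.9718 + (1−p*)·18.3408]/1.18 = 59.7574. B = V − Δ·S = -98.3426.
(1,1): S=252.9600. Δ = (V_up−V_dn)/(S_up−S_dn) = (227.9814−98.9718)/(344.0256−215.0160) = 1.0000. V = [p*·227.9814 + (1−p*)·98.9718]/1.18 = 154.6174. B = V − Δ·S = -98.3426.
(0,0): S=186.0000. Δ = (V_up−V_dn)/(S_up−S_dn) = (154.6174−59.7574)/(252.9600−158.1000) = 1.0000. V = [p*·154.6174 + (1−p*)·59.7574]/1.18 = 102.6588. B = V − Δ·S = -83.3412.
Root portfolio cost Δ·186+B reproduces V0=102.6588.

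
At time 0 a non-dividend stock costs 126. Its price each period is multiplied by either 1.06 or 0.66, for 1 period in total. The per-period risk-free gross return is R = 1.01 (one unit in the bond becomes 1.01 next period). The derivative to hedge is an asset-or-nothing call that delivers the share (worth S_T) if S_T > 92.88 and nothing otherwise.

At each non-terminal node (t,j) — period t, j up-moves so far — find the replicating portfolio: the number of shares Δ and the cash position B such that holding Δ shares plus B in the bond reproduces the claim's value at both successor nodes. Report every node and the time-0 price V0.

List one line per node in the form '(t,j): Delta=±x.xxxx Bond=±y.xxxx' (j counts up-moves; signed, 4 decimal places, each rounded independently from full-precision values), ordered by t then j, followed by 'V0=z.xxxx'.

(0,0): Delta=2.6500 Bond=-218.1921
V0=115.7079

Under the risk-neutral measure, an up-move has probability p* = (R−d)/(u−d) = 0.8750 and values discount at R = 1.01.
Terminal payoffs: V(1,0)=0.0000, V(1,1)=133.5600
Node (0,0) S=126.0000: V=(p*·133.5600+(1−p*)·0.0000)/1.01=115.7079; Δ=(133.5600−0.0000)/(133.5600−83.1600)=2.6500; B=V−Δ·S=-218.1921
Self-financing check: at every node Δ·S+B equals the discounted successor values.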